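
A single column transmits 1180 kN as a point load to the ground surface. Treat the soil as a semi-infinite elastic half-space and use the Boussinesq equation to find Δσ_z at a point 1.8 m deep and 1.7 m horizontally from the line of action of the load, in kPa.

Boussinesq vertical stress below a point load on an elastic half-space:
Δσ_z = 3P/(2πz²) · [1 + (r/z)²]^(−5/2)
r/z = 1.7/1.8 = 0.94444; [1+(r/z)²]^(−5/2) = 0.2031.
Δσ_z = 3×1180/(2π×1.8²) × 0.2031 = 173.89 × 0.2031 = 35.32 kPa

Δσ_z ≈ 35.3 kPa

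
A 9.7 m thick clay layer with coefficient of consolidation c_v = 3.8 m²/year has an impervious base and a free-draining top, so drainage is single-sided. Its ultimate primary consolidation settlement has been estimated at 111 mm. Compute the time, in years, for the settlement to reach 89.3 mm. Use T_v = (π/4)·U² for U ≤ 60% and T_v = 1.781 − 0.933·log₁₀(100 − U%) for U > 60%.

t ≈ 14.3 years

Drainage path length: H_d = H = 9.7 m (single drainage).
U = S(t)/S_ult = 89.3/111 = 0.8045.
U > 60%: T_v = 1.781 − 0.933·log₁₀(100 − 80.45) = 0.57637.
t = T_v·H_d²/c_v = 0.57637×9.7²/3.8 = 14.27 years.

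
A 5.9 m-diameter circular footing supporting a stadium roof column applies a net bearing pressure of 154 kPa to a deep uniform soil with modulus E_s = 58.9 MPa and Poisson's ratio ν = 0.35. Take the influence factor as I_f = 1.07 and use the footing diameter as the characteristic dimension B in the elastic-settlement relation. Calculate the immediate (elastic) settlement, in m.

S_e ≈ 0.0145 m

Immediate (elastic) settlement: S_e = q·B·(1−ν²)/E_s · I_f.
E_s = 58.9 MPa = 58900 kPa.
S_e = 154 × 5.9 × (1 − 0.35²) / 58900 × 1.07
    = 154 × 5.9 × 0.8775 / 58900 × 1.07
    = 0.01448 m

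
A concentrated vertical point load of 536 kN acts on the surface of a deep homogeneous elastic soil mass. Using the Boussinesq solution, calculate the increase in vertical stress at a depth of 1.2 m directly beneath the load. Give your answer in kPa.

Boussinesq vertical stress below a point load on an elastic half-space:
Δσ_z = 3P/(2πz²) · [1 + (r/z)²]^(−5/2)
r/z = 0/1.2 = 0; [1+(r/z)²]^(−5/2) = 1.
Δσ_z = 3×536/(2π×1.2²) × 1 = 177.72 × 1 = 177.7 kPa

Δσ_z ≈ 178 kPa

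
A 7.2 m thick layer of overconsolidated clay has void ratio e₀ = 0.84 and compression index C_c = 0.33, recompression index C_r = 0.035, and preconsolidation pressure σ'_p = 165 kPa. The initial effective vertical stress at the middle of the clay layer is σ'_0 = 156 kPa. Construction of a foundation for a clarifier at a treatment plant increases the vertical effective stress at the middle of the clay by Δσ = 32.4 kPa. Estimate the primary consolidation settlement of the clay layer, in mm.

Final effective stress: σ'_f = 156 + 32.4 = 188.4 kPa.
σ'_f = 188.4 > σ'_p = 165 kPa, so the stress path crosses the preconsolidation pressure — recompression up to σ'_p, then virgin compression beyond:
S_c = H/(1+e₀)·[C_r·log₁₀(σ'_p/σ'_0) + C_c·log₁₀(σ'_f/σ'_p)]
    = 7.2/1.84 × [0.035×log₁₀(165/156) + 0.33×log₁₀(188.4/165)]
    = 3.913 × [0.00085258 + 0.019007] = 0.07771 m

S_c ≈ 77.7 mm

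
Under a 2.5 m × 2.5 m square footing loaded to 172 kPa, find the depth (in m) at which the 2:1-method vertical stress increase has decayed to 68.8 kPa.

z ≈ 1.45 m

2:1 spreading — at depth z the loaded area has grown by z in each plan dimension:
qB²/(B+z)² = Δσ_z ⇒ z = B(√(q/Δσ_z) − 1) = 2.5×(√(172/68.8) − 1) = 1.453 m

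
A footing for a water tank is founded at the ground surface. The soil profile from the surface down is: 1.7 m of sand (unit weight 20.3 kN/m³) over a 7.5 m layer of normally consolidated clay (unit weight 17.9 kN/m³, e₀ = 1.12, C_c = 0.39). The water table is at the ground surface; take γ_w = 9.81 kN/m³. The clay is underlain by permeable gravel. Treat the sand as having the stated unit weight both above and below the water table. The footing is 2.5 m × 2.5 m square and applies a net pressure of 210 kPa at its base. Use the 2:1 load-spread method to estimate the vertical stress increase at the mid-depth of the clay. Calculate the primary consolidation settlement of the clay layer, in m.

Mid-depth of clay below the ground surface: z = 1.7 + 7.5/2 = 5.45 m.
Total vertical stress at mid-clay: σ_v = 20.3×1.7 + 17.9×3.75 = 101.63 kPa.
Pore pressure: u = 9.81×(5.45 − 0) = 53.465 kPa.
Initial effective stress: σ'_0 = σ_v − u = 101.63 − 53.465 = 48.165 kPa.
Stress increase at mid-clay by the 2:1 spreading method:
Δσ = qBL/((B+z)(L+z)) = 210×2.5×2.5/((2.5+5.45)(2.5+5.45)) = 20.767 kPa
Final effective stress: σ'_f = σ'_0 + Δσ = 48.165 + 20.767 = 68.932 kPa.
Normally consolidated clay, so the full stress increment lies on the virgin compression line:
S_c = C_c·H/(1+e₀)·log₁₀(σ'_f/σ'_0) = 0.39×7.5/(1+1.12)×log₁₀(68.932/48.165)
    = 1.3797 × 0.15569 = 0.2148 m

S_c ≈ 0.215 m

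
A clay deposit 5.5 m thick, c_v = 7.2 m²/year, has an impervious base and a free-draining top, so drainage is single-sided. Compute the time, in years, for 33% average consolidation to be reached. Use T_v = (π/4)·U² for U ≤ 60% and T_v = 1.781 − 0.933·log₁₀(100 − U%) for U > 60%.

t ≈ 0.359 years

Drainage path length: H_d = H = 5.5 m (single drainage).
U ≤ 60%: T_v = (π/4)·U² = (π/4)×0.33² = 0.08553.
t = T_v·H_d²/c_v = 0.08553×5.5²/7.2 = 0.3593 years.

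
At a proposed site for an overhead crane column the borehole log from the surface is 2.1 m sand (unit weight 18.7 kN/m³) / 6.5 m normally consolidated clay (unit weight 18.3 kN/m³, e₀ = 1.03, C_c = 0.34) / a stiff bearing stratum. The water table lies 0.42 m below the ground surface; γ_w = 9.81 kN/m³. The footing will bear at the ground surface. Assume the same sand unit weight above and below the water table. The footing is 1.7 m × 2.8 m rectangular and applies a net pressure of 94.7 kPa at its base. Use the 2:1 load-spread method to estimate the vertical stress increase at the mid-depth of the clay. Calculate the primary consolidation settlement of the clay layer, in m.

Mid-depth of clay below the ground surface: z = 2.1 + 6.5/2 = 5.35 m.
Total vertical stress at mid-clay: σ_v = 18.7×2.1 + 18.3×3.25 = 98.745 kPa.
Pore pressure: u = 9.81×(5.35 − 0.42) = 48.363 kPa.
Initial effective stress: σ'_0 = σ_v − u = 98.745 − 48.363 = 50.382 kPa.
Stress increase at mid-clay by the 2:1 spreading method:
Δσ = qBL/((B+z)(L+z)) = 94.7×1.7×2.8/((1.7+5.35)(2.8+5.35)) = 7.8453 kPa
Final effective stress: σ'_f = σ'_0 + Δσ = 50.382 + 7.8453 = 58.227 kPa.
Normally consolidated clay, so the full stress increment lies on the virgin compression line:
S_c = C_c·H/(1+e₀)·log₁₀(σ'_f/σ'_0) = 0.34×6.5/(1+1.03)×log₁₀(58.227/50.382)
    = 1.0887 × 0.062849 = 0.06842 m

S_c ≈ 0.0684 m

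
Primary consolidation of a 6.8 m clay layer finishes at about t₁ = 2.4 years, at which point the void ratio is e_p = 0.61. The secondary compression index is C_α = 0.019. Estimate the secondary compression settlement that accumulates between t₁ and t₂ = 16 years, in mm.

Secondary compression: S_s = C_α·H/(1+e_p)·log₁₀(t₂/t₁)
S_s = 0.019×6.8/(1+0.61)×log₁₀(16/2.4)
    = 0.08025 × 0.8239 = 0.06612 m

S_s ≈ 66.1 mm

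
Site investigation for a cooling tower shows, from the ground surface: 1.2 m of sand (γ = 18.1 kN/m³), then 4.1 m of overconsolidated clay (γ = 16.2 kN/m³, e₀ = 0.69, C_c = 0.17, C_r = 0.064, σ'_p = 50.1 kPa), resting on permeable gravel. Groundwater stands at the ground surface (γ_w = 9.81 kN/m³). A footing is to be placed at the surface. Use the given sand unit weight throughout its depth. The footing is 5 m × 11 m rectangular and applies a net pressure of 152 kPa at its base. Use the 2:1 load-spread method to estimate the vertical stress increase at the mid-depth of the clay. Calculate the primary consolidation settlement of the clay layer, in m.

Mid-depth of clay below the ground surface: z = 1.2 + 4.1/2 = 3.25 m.
Total vertical stress at mid-clay: σ_v = 18.1×1.2 + 16.2×2.05 = 54.93 kPa.
Pore pressure: u = 9.81×(3.25 − 0) = 31.883 kPa.
Initial effective stress: σ'_0 = σ_v − u = 54.93 − 31.883 = 23.047 kPa.
Stress increase at mid-clay by the 2:1 spreading method:
Δσ = qBL/((B+z)(L+z)) = 152×5×11/((5+3.25)(11+3.25)) = 71.111 kPa
Final effective stress: σ'_f = 23.047 + 71.111 = 94.158 kPa.
σ'_f = 94.158 > σ'_p = 50.1 kPa, so the stress path crosses the preconsolidation pressure — recompression up to σ'_p, then virgin compression beyond:
S_c = H/(1+e₀)·[C_r·log₁₀(σ'_p/σ'_0) + C_c·log₁₀(σ'_f/σ'_p)]
    = 4.1/1.69 × [0.064×log₁₀(50.1/23.047) + 0.17×log₁₀(94.158/50.1)]
    = 2.426 × [0.021582 + 0.046583] = 0.1654 m

S_c ≈ 0.165 m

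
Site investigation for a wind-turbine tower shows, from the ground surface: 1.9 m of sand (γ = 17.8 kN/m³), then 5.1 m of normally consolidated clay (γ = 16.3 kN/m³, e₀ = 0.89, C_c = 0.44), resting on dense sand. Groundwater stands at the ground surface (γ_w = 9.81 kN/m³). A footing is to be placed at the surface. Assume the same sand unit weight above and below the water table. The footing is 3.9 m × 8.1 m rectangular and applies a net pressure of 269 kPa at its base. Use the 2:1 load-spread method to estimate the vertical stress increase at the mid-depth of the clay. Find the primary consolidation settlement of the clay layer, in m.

Mid-depth of clay below the ground surface: z = 1.9 + 5.1/2 = 4.45 m.
Total vertical stress at mid-clay: σ_v = 17.8×1.9 + 16.3×2.55 = 75.385 kPa.
Pore pressure: u = 9.81×(4.45 − 0) = 43.655 kPa.
Initial effective stress: σ'_0 = σ_v − u = 75.385 − 43.655 = 31.73 kPa.
Stress increase at mid-clay by the 2:1 spreading method:
Δσ = qBL/((B+z)(L+z)) = 269×3.9×8.1/((3.9+4.45)(8.1+4.45)) = 81.091 kPa
Final effective stress: σ'_f = σ'_0 + Δσ = 31.73 + 81.091 = 112.82 kPa.
Normally consolidated clay, so the full stress increment lies on the virgin compression line:
S_c = C_c·H/(1+e₀)·log₁₀(σ'_f/σ'_0) = 0.44×5.1/(1+0.89)×log₁₀(112.82/31.73)
    = 1.1873 × 0.55092 = 0.6541 m

S_c ≈ 0.654 m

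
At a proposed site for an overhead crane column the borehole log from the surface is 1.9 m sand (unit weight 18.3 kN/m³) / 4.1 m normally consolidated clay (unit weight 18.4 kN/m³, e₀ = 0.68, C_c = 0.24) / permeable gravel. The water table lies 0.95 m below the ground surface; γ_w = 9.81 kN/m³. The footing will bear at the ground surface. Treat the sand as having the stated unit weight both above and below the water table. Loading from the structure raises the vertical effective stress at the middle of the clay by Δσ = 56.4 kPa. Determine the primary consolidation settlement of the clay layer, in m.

Mid-depth of clay below the ground surface: z = 1.9 + 4.1/2 = 3.95 m.
Total vertical stress at mid-clay: σ_v = 18.3×1.9 + 18.4×2.05 = 72.49 kPa.
Pore pressure: u = 9.81×(3.95 − 0.95) = 29.43 kPa.
Initial effective stress: σ'_0 = σ_v − u = 72.49 − 29.43 = 43.06 kPa.
Final effective stress: σ'_f = σ'_0 + Δσ = 43.06 + 56.4 = 99.46 kPa.
Normally consolidated clay, so the full stress increment lies on the virgin compression line:
S_c = C_c·H/(1+e₀)·log₁₀(σ'_f/σ'_0) = 0.24×4.1/(1+0.68)×log₁₀(99.46/43.06)
    = 0.58571 × 0.36357 = 0.2129 m

S_c ≈ 0.213 m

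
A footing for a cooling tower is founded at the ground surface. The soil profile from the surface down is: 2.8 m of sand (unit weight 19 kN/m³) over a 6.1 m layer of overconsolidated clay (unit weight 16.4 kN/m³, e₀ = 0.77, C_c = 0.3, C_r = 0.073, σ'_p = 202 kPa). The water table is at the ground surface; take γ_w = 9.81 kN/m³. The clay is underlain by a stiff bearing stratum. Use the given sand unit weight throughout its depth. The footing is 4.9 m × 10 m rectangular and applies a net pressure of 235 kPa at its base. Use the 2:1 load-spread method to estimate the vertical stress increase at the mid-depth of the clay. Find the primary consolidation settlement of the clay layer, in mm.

Mid-depth of clay below the ground surface: z = 2.8 + 6.1/2 = 5.85 m.
Total vertical stress at mid-clay: σ_v = 19×2.8 + 16.4×3.05 = 103.22 kPa.
Pore pressure: u = 9.81×(5.85 − 0) = 57.389 kPa.
Initial effective stress: σ'_0 = σ_v − u = 103.22 − 57.389 = 45.831 kPa.
Stress increase at mid-clay by the 2:1 spreading method:
Δσ = qBL/((B+z)(L+z)) = 235×4.9×10/((4.9+5.85)(10+5.85)) = 67.581 kPa
Final effective stress: σ'_f = 45.831 + 67.581 = 113.41 kPa.
σ'_f = 113.41 ≤ σ'_p = 202 kPa, so the clay remains overconsolidated and only the recompression index applies:
S_c = C_r·H/(1+e₀)·log₁₀(σ'_f/σ'_0) = 0.073×6.1/1.77×log₁₀(113.41/45.831)
    = 0.25158 × 0.39349 = 0.09899 m

S_c ≈ 99 mm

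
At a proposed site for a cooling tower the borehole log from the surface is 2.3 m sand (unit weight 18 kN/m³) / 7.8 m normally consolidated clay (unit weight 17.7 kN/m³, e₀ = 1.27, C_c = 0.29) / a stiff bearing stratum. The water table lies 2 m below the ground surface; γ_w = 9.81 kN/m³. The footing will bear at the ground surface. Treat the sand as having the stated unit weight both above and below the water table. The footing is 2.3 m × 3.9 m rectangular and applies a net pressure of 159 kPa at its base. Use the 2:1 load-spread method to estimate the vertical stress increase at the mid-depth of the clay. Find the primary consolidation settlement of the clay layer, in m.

S_c ≈ 0.0931 m

Mid-depth of clay below the ground surface: z = 2.3 + 7.8/2 = 6.2 m.
Total vertical stress at mid-clay: σ_v = 18×2.3 + 17.7×3.9 = 110.43 kPa.
Pore pressure: u = 9.81×(6.2 − 2) = 41.202 kPa.
Initial effective stress: σ'_0 = σ_v − u = 110.43 − 41.202 = 69.228 kPa.
Stress increase at mid-clay by the 2:1 spreading method:
Δσ = qBL/((B+z)(L+z)) = 159×2.3×3.9/((2.3+6.2)(3.9+6.2)) = 16.613 kPa
Final effective stress: σ'_f = σ'_0 + Δσ = 69.228 + 16.613 = 85.841 kPa.
Normally consolidated clay, so the full stress increment lies on the virgin compression line:
S_c = C_c·H/(1+e₀)·log₁₀(σ'_f/σ'_0) = 0.29×7.8/(1+1.27)×log₁₀(85.841/69.228)
    = 0.99648 × 0.093413 = 0.09308 m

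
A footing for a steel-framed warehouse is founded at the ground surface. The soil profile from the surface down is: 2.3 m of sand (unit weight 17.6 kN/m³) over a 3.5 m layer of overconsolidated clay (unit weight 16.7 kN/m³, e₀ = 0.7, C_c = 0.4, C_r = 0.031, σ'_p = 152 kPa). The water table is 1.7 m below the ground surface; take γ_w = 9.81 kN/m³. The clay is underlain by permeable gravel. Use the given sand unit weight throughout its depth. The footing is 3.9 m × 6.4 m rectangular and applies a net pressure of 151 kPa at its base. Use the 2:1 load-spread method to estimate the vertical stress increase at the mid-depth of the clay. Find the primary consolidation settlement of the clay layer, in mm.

S_c ≈ 18.8 mm

Mid-depth of clay below the ground surface: z = 2.3 + 3.5/2 = 4.05 m.
Total vertical stress at mid-clay: σ_v = 17.6×2.3 + 16.7×1.75 = 69.705 kPa.
Pore pressure: u = 9.81×(4.05 − 1.7) = 23.054 kPa.
Initial effective stress: σ'_0 = σ_v − u = 69.705 − 23.054 = 46.651 kPa.
Stress increase at mid-clay by the 2:1 spreading method:
Δσ = qBL/((B+z)(L+z)) = 151×3.9×6.4/((3.9+4.05)(6.4+4.05)) = 45.367 kPa
Final effective stress: σ'_f = 46.651 + 45.367 = 92.018 kPa.
σ'_f = 92.018 ≤ σ'_p = 152 kPa, so the clay remains overconsolidated and only the recompression index applies:
S_c = C_r·H/(1+e₀)·log₁₀(σ'_f/σ'_0) = 0.031×3.5/1.7×log₁₀(92.018/46.651)
    = 0.063823 × 0.29501 = 0.01883 m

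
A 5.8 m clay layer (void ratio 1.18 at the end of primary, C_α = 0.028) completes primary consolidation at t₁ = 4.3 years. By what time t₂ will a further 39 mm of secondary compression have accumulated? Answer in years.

S_s = C_α·H/(1+e_p)·log₁₀(t₂/t₁) ⇒ log₁₀(t₂/t₁) = S_s·(1+e_p)/(C_α·H).
log₁₀(t₂/t₁) = 0.039 × (1+1.18) / (0.028×5.8) = 0.5235
t₂ = t₁ × 10^0.5235 = 4.3 × 3.338 = 14.35 years

t₂ ≈ 14.4 years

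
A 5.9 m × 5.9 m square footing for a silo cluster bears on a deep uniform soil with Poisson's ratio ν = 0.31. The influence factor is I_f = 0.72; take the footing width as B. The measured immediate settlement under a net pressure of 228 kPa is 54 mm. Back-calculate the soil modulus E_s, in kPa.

S_e = q·B·(1−ν²)/E_s · I_f  ⇒  E_s = q·B·(1−ν²)·I_f / S_e.
E_s = 228 × 5.9 × 0.9039 × 0.72 / 0.054 = 16210 kPa

E_s ≈ 16200 kPa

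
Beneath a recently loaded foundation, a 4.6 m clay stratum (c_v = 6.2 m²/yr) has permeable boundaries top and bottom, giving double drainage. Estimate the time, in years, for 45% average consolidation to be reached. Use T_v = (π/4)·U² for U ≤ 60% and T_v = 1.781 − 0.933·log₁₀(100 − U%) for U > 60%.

t ≈ 0.136 years

Drainage path length: H_d = H/2 = 2.3 m (double drainage).
U ≤ 60%: T_v = (π/4)·U² = (π/4)×0.45² = 0.15904.
t = T_v·H_d²/c_v = 0.15904×2.3²/6.2 = 0.1357 years.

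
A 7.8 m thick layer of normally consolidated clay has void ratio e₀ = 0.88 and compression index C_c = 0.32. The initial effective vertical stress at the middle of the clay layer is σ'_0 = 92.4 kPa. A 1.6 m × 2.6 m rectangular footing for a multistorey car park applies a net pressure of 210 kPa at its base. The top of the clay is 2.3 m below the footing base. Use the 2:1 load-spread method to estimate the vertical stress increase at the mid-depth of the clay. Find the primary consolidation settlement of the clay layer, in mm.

S_c ≈ 74.4 mm

Mid-depth of clay below the footing base: z = 2.3 + 7.8/2 = 6.2 m.
Stress increase at mid-clay by the 2:1 spreading method:
Δσ = qBL/((B+z)(L+z)) = 210×1.6×2.6/((1.6+6.2)(2.6+6.2)) = 12.727 kPa
Final effective stress: σ'_f = σ'_0 + Δσ = 92.4 + 12.727 = 105.13 kPa.
Normally consolidated clay, so the full stress increment lies on the virgin compression line:
S_c = C_c·H/(1+e₀)·log₁₀(σ'_f/σ'_0) = 0.32×7.8/(1+0.88)×log₁₀(105.13/92.4)
    = 1.3277 × 0.056055 = 0.07442 m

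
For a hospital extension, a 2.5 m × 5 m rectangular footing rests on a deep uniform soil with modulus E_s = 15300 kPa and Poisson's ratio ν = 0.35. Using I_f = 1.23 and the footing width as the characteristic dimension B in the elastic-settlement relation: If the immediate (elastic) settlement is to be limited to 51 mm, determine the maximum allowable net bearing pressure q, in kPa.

S_e = q·B·(1−ν²)/E_s · I_f  ⇒  q = S_e·E_s / (B·(1−ν²)·I_f).
q = 0.051 × 15300 / (2.5 × 0.8775 × 1.23) = 289.2 kPa

q ≈ 289 kPa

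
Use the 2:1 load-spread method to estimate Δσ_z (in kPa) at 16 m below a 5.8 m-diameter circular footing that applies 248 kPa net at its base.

Δσ_z ≈ 17.6 kPa

By the 2:1 method the load spreads at 1 horizontal : 2 vertical, so at depth z the loaded area has grown by z in each plan dimension:
Δσ ≈ qD²/(D+z)² = 248×5.8²/(5.8+16)² = 17.555 kPa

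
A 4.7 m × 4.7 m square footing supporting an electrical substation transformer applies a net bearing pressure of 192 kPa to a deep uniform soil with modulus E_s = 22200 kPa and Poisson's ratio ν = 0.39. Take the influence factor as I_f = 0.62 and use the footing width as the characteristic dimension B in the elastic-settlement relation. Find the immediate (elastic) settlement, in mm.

Immediate (elastic) settlement: S_e = q·B·(1−ν²)/E_s · I_f.
S_e = 192 × 4.7 × (1 − 0.39²) / 22200 × 0.62
    = 192 × 4.7 × 0.8479 / 22200 × 0.62
    = 0.02137 m = 21.37 mm

S_e ≈ 21.4 mm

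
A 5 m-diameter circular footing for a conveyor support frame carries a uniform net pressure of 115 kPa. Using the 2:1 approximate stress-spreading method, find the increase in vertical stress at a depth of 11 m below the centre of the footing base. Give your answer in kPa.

Δσ_z ≈ 11.2 kPa

By the 2:1 method the load spreads at 1 horizontal : 2 vertical, so at depth z the loaded area has grown by z in each plan dimension:
Δσ ≈ qD²/(D+z)² = 115×5²/(5+11)² = 11.23 kPa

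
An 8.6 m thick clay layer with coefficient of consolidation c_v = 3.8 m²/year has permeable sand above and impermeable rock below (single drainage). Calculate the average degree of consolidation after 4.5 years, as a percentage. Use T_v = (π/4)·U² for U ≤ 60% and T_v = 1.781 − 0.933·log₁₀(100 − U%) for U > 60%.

U ≈ 54.3 %

Drainage path length: H_d = H = 8.6 m (single drainage).
T_v = c_v·t/H_d² = 3.8×4.5/8.6² = 0.23121.
T_v = 0.23121 corresponds to the U ≤ 60% branch:
U = √(4T_v/π) = 0.5426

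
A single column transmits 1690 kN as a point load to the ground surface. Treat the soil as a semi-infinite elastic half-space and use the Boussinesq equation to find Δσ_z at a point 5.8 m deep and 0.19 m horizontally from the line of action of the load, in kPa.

Δσ_z ≈ 23.9 kPa

Boussinesq vertical stress below a point load on an elastic half-space:
Δσ_z = 3P/(2πz²) · [1 + (r/z)²]^(−5/2)
r/z = 0.19/5.8 = 0.032759; [1+(r/z)²]^(−5/2) = 0.99732.
Δσ_z = 3×1690/(2π×5.8²) × 0.99732 = 23.987 × 0.99732 = 23.92 kPa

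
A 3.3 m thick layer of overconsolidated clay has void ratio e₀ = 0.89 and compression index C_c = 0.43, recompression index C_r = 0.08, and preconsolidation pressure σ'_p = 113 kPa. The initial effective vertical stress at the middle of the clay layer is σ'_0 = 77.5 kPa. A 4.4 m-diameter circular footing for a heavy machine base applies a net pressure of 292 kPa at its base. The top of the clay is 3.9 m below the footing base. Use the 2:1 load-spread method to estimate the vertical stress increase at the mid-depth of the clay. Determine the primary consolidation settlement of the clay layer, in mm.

S_c ≈ 79.9 mm

Mid-depth of clay below the footing base: z = 3.9 + 3.3/2 = 5.55 m.
Stress increase at mid-clay by the 2:1 spreading method:
Δσ ≈ qD²/(D+z)² = 292×4.4²/(4.4+5.55)² = 57.101 kPa
Final effective stress: σ'_f = 77.5 + 57.101 = 134.6 kPa.
σ'_f = 134.6 > σ'_p = 113 kPa, so the stress path crosses the preconsolidation pressure — recompression up to σ'_p, then virgin compression beyond:
S_c = H/(1+e₀)·[C_r·log₁₀(σ'_p/σ'_0) + C_c·log₁₀(σ'_f/σ'_p)]
    = 3.3/1.89 × [0.08×log₁₀(113/77.5) + 0.43×log₁₀(134.6/113)]
    = 1.746 × [0.013102 + 0.032666] = 0.07991 m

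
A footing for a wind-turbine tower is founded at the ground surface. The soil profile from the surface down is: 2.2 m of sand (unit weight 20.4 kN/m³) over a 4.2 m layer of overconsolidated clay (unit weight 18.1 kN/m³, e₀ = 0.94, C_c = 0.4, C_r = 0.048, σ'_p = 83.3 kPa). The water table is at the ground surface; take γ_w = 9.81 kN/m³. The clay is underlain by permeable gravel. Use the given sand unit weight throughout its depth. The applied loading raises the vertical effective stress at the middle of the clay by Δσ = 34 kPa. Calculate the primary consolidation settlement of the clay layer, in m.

S_c ≈ 0.0274 m

Mid-depth of clay below the ground surface: z = 2.2 + 4.2/2 = 4.3 m.
Total vertical stress at mid-clay: σ_v = 20.4×2.2 + 18.1×2.1 = 82.89 kPa.
Pore pressure: u = 9.81×(4.3 − 0) = 42.183 kPa.
Initial effective stress: σ'_0 = σ_v − u = 82.89 − 42.183 = 40.707 kPa.
Final effective stress: σ'_f = 40.707 + 34 = 74.707 kPa.
σ'_f = 74.707 ≤ σ'_p = 83.3 kPa, so the clay remains overconsolidated and only the recompression index applies:
S_c = C_r·H/(1+e₀)·log₁₀(σ'_f/σ'_0) = 0.048×4.2/1.94×log₁₀(74.707/40.707)
    = 0.10392 × 0.26369 = 0.0274 m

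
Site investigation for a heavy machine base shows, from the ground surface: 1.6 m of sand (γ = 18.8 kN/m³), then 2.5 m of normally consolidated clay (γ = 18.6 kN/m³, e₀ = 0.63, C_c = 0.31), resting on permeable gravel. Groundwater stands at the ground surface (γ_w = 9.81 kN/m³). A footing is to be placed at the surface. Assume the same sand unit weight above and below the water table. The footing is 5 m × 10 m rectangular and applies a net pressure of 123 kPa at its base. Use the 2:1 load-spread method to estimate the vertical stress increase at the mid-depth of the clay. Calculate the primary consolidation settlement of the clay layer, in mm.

S_c ≈ 253 mm

Mid-depth of clay below the ground surface: z = 1.6 + 2.5/2 = 2.85 m.
Total vertical stress at mid-clay: σ_v = 18.8×1.6 + 18.6×1.25 = 53.33 kPa.
Pore pressure: u = 9.81×(2.85 − 0) = 27.959 kPa.
Initial effective stress: σ'_0 = σ_v − u = 53.33 − 27.959 = 25.371 kPa.
Stress increase at mid-clay by the 2:1 spreading method:
Δσ = qBL/((B+z)(L+z)) = 123×5×10/((5+2.85)(10+2.85)) = 60.968 kPa
Final effective stress: σ'_f = σ'_0 + Δσ = 25.371 + 60.968 = 86.339 kPa.
Normally consolidated clay, so the full stress increment lies on the virgin compression line:
S_c = C_c·H/(1+e₀)·log₁₀(σ'_f/σ'_0) = 0.31×2.5/(1+0.63)×log₁₀(86.339/25.371)
    = 0.47546 × 0.53187 = 0.2529 m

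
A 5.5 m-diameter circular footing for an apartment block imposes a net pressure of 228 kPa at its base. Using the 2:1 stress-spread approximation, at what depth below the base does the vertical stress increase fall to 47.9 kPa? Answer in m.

z ≈ 6.5 m

2:1 spreading — at depth z the loaded area has grown by z in each plan dimension:
qD²/(D+z)² = Δσ_z ⇒ z = D(√(q/Δσ_z) − 1) = 5.5×(√(228/47.9) − 1) = 6.499 m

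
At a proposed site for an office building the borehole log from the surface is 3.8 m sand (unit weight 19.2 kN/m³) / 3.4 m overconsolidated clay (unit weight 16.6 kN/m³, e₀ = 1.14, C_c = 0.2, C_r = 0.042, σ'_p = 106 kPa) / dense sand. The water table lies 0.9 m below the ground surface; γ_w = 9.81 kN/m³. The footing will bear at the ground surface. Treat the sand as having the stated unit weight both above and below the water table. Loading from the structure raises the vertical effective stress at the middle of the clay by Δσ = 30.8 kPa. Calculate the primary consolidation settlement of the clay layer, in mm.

S_c ≈ 12.7 mm

Mid-depth of clay below the ground surface: z = 3.8 + 3.4/2 = 5.5 m.
Total vertical stress at mid-clay: σ_v = 19.2×3.8 + 16.6×1.7 = 101.18 kPa.
Pore pressure: u = 9.81×(5.5 − 0.9) = 45.126 kPa.
Initial effective stress: σ'_0 = σ_v − u = 101.18 − 45.126 = 56.054 kPa.
Final effective stress: σ'_f = 56.054 + 30.8 = 86.854 kPa.
σ'_f = 86.854 ≤ σ'_p = 106 kPa, so the clay remains overconsolidated and only the recompression index applies:
S_c = C_r·H/(1+e₀)·log₁₀(σ'_f/σ'_0) = 0.042×3.4/2.14×log₁₀(86.854/56.054)
    = 0.06673 × 0.19018 = 0.01269 m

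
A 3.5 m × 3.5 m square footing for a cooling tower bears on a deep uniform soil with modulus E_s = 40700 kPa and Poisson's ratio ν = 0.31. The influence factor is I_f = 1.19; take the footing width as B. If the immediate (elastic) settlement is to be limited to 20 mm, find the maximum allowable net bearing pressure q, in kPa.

S_e = q·B·(1−ν²)/E_s · I_f  ⇒  q = S_e·E_s / (B·(1−ν²)·I_f).
q = 0.02 × 40700 / (3.5 × 0.9039 × 1.19) = 216.2 kPa

q ≈ 216 kPa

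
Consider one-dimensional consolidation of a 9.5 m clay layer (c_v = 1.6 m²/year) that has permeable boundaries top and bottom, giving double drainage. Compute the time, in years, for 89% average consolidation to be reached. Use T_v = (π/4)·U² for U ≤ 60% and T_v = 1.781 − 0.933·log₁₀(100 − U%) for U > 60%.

Drainage path length: H_d = H/2 = 4.75 m (double drainage).
U > 60%: T_v = 1.781 − 0.933·log₁₀(100 − 89) = 0.80938.
t = T_v·H_d²/c_v = 0.80938×4.75²/1.6 = 11.41 years.

t ≈ 11.4 years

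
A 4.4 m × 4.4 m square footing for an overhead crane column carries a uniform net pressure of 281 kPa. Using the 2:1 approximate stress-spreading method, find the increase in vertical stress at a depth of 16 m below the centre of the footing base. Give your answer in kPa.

By the 2:1 method the load spreads at 1 horizontal : 2 vertical, so at depth z the loaded area has grown by z in each plan dimension:
Δσ = qBL/((B+z)(L+z)) = 281×4.4×4.4/((4.4+16)(4.4+16)) = 13.072 kPa

Δσ_z ≈ 13.1 kPa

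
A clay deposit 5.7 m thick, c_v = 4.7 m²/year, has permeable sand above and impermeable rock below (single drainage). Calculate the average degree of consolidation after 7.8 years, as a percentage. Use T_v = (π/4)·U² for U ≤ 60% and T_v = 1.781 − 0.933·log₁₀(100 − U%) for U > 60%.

U ≈ 95 %

Drainage path length: H_d = H = 5.7 m (single drainage).
T_v = c_v·t/H_d² = 4.7×7.8/5.7² = 1.1283.
T_v = 1.1283 corresponds to the U > 60% branch:
U = 1 − 10^((1.781 − T_v)/0.933)/100 = 0.9499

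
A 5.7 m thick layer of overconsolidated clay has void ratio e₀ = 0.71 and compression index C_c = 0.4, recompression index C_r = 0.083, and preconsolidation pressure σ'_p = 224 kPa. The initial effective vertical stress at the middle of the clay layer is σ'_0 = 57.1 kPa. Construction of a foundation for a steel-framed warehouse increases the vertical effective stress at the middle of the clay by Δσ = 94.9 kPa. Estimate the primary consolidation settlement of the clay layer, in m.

S_c ≈ 0.118 m

Final effective stress: σ'_f = 57.1 + 94.9 = 152 kPa.
σ'_f = 152 ≤ σ'_p = 224 kPa, so the clay remains overconsolidated and only the recompression index applies:
S_c = C_r·H/(1+e₀)·log₁₀(σ'_f/σ'_0) = 0.083×5.7/1.71×log₁₀(152/57.1)
    = 0.27666 × 0.42521 = 0.1176 m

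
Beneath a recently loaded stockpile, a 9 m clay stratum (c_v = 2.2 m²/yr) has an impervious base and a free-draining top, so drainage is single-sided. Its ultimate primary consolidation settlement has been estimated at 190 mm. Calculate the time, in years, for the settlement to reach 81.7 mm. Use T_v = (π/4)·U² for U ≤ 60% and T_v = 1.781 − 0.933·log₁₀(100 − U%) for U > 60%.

t ≈ 5.35 years

Drainage path length: H_d = H = 9 m (single drainage).
U = S(t)/S_ult = 81.7/190 = 0.43.
U ≤ 60%: T_v = (π/4)·U² = (π/4)×0.43² = 0.14522.
t = T_v·H_d²/c_v = 0.14522×9²/2.2 = 5.347 years.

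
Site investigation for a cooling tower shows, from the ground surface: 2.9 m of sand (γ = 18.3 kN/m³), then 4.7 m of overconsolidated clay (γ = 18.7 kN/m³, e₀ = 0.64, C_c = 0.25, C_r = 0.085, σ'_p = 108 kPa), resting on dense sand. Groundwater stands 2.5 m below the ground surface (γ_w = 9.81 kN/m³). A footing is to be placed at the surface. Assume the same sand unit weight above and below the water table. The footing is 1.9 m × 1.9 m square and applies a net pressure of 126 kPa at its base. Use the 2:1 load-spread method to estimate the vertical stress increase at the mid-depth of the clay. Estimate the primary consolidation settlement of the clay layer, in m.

S_c ≈ 0.0127 m

Mid-depth of clay below the ground surface: z = 2.9 + 4.7/2 = 5.25 m.
Total vertical stress at mid-clay: σ_v = 18.3×2.9 + 18.7×2.35 = 97.015 kPa.
Pore pressure: u = 9.81×(5.25 − 2.5) = 26.978 kPa.
Initial effective stress: σ'_0 = σ_v − u = 97.015 − 26.978 = 70.037 kPa.
Stress increase at mid-clay by the 2:1 spreading method:
Δσ = qBL/((B+z)(L+z)) = 126×1.9×1.9/((1.9+5.25)(1.9+5.25)) = 8.8975 kPa
Final effective stress: σ'_f = 70.037 + 8.8975 = 78.935 kPa.
σ'_f = 78.935 ≤ σ'_p = 108 kPa, so the clay remains overconsolidated and only the recompression index applies:
S_c = C_r·H/(1+e₀)·log₁₀(σ'_f/σ'_0) = 0.085×4.7/1.64×log₁₀(78.935/70.037)
    = 0.2436 × 0.051942 = 0.01265 m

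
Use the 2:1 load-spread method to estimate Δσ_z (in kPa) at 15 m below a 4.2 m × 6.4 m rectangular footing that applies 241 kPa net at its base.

By the 2:1 method the load spreads at 1 horizontal : 2 vertical, so at depth z the loaded area has grown by z in each plan dimension:
Δσ = qBL/((B+z)(L+z)) = 241×4.2×6.4/((4.2+15)(6.4+15)) = 15.766 kPa

Δσ_z ≈ 15.8 kPa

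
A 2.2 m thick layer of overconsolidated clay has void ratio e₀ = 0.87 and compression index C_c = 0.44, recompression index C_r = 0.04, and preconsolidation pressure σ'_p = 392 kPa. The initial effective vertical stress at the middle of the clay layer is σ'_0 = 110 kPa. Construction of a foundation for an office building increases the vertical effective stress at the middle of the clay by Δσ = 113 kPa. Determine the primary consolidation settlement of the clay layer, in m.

S_c ≈ 0.0144 m

Final effective stress: σ'_f = 110 + 113 = 223 kPa.
σ'_f = 223 ≤ σ'_p = 392 kPa, so the clay remains overconsolidated and only the recompression index applies:
S_c = C_r·H/(1+e₀)·log₁₀(σ'_f/σ'_0) = 0.04×2.2/1.87×log₁₀(223/110)
    = 0.04706 × 0.30691 = 0.01444 m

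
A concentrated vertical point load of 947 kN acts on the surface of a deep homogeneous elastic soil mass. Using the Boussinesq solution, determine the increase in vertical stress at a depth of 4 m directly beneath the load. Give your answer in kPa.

Boussinesq vertical stress below a point load on an elastic half-space:
Δσ_z = 3P/(2πz²) · [1 + (r/z)²]^(−5/2)
r/z = 0/4 = 0; [1+(r/z)²]^(−5/2) = 1.
Δσ_z = 3×947/(2π×4²) × 1 = 28.26 × 1 = 28.26 kPa

Δσ_z ≈ 28.3 kPa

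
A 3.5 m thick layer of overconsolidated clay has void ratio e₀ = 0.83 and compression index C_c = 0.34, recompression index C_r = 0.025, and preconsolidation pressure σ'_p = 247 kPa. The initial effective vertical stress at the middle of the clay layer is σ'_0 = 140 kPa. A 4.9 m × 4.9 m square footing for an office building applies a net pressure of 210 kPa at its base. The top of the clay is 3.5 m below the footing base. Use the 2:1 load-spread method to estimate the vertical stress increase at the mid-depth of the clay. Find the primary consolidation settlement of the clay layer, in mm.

Mid-depth of clay below the footing base: z = 3.5 + 3.5/2 = 5.25 m.
Stress increase at mid-clay by the 2:1 spreading method:
Δσ = qBL/((B+z)(L+z)) = 210×4.9×4.9/((4.9+5.25)(4.9+5.25)) = 48.942 kPa
Final effective stress: σ'_f = 140 + 48.942 = 188.94 kPa.
σ'_f = 188.94 ≤ σ'_p = 247 kPa, so the clay remains overconsolidated and only the recompression index applies:
S_c = C_r·H/(1+e₀)·log₁₀(σ'_f/σ'_0) = 0.025×3.5/1.83×log₁₀(188.94/140)
    = 0.047815 × 0.1302 = 0.006226 m

S_c ≈ 6.23 mm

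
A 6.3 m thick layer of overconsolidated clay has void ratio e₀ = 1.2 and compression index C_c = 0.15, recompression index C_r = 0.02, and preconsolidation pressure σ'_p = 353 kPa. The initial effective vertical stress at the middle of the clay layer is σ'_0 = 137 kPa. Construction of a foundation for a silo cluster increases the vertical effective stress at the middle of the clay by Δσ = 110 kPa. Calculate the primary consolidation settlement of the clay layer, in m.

Final effective stress: σ'_f = 137 + 110 = 247 kPa.
σ'_f = 247 ≤ σ'_p = 353 kPa, so the clay remains overconsolidated and only the recompression index applies:
S_c = C_r·H/(1+e₀)·log₁₀(σ'_f/σ'_0) = 0.02×6.3/2.2×log₁₀(247/137)
    = 0.057272 × 0.25598 = 0.01466 m

S_c ≈ 0.0147 m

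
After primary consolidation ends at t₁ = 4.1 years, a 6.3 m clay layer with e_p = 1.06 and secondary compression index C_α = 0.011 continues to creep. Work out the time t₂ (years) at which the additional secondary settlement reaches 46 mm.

t₂ ≈ 95.5 years

S_s = C_α·H/(1+e_p)·log₁₀(t₂/t₁) ⇒ log₁₀(t₂/t₁) = S_s·(1+e_p)/(C_α·H).
log₁₀(t₂/t₁) = 0.046 × (1+1.06) / (0.011×6.3) = 1.367
t₂ = t₁ × 10^1.367 = 4.1 × 23.3 = 95.54 years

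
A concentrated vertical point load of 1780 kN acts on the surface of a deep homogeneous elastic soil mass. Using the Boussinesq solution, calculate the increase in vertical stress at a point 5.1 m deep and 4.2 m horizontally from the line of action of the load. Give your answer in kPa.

Boussinesq vertical stress below a point load on an elastic half-space:
Δσ_z = 3P/(2πz²) · [1 + (r/z)²]^(−5/2)
r/z = 4.2/5.1 = 0.82353; [1+(r/z)²]^(−5/2) = 0.27409.
Δσ_z = 3×1780/(2π×5.1²) × 0.27409 = 32.675 × 0.27409 = 8.956 kPa

Δσ_z ≈ 8.96 kPa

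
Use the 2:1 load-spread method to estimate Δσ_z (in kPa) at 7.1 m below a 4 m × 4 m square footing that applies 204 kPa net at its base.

By the 2:1 method the load spreads at 1 horizontal : 2 vertical, so at depth z the loaded area has grown by z in each plan dimension:
Δσ = qBL/((B+z)(L+z)) = 204×4×4/((4+7.1)(4+7.1)) = 26.491 kPa

Δσ_z ≈ 26.5 kPa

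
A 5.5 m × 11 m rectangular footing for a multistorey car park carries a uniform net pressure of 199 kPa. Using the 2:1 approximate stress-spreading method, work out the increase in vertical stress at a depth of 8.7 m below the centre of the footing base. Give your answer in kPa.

By the 2:1 method the load spreads at 1 horizontal : 2 vertical, so at depth z the loaded area has grown by z in each plan dimension:
Δσ = qBL/((B+z)(L+z)) = 199×5.5×11/((5.5+8.7)(11+8.7)) = 43.038 kPa

Δσ_z ≈ 43 kPa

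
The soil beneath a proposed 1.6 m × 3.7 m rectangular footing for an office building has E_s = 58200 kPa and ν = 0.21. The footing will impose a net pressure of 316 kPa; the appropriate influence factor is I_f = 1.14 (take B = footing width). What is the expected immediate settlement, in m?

S_e ≈ 0.00947 m

Immediate (elastic) settlement: S_e = q·B·(1−ν²)/E_s · I_f.
S_e = 316 × 1.6 × (1 − 0.21²) / 58200 × 1.14
    = 316 × 1.6 × 0.9559 / 58200 × 1.14
    = 0.009467 m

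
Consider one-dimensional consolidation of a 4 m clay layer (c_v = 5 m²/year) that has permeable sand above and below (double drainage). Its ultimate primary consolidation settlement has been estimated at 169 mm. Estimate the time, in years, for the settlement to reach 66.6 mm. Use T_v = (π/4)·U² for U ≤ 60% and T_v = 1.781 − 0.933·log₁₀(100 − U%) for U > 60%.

t ≈ 0.0976 years

Drainage path length: H_d = H/2 = 2 m (double drainage).
U = S(t)/S_ult = 66.6/169 = 0.3941.
U ≤ 60%: T_v = (π/4)·U² = (π/4)×0.39408² = 0.12197.
t = T_v·H_d²/c_v = 0.12197×2²/5 = 0.09758 years.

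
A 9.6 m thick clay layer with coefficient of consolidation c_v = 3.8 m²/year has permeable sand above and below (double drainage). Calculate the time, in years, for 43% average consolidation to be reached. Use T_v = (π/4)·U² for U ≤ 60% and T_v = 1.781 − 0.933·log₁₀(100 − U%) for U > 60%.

Drainage path length: H_d = H/2 = 4.8 m (double drainage).
U ≤ 60%: T_v = (π/4)·U² = (π/4)×0.43² = 0.14522.
t = T_v·H_d²/c_v = 0.14522×4.8²/3.8 = 0.8805 years.

t ≈ 0.88 years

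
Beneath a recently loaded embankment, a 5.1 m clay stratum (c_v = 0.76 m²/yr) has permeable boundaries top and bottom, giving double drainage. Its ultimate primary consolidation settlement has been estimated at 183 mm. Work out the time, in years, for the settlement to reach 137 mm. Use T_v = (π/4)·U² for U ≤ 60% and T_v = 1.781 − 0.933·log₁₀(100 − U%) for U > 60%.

Drainage path length: H_d = H/2 = 2.55 m (double drainage).
U = S(t)/S_ult = 137/183 = 0.7486.
U > 60%: T_v = 1.781 − 0.933·log₁₀(100 − 74.863) = 0.47451.
t = T_v·H_d²/c_v = 0.47451×2.55²/0.76 = 4.06 years.

t ≈ 4.06 years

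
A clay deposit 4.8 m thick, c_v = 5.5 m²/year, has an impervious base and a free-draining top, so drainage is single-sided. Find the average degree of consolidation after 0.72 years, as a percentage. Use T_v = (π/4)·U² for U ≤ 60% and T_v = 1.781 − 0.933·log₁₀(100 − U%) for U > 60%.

U ≈ 46.8 %

Drainage path length: H_d = H = 4.8 m (single drainage).
T_v = c_v·t/H_d² = 5.5×0.72/4.8² = 0.17188.
T_v = 0.17188 corresponds to the U ≤ 60% branch:
U = √(4T_v/π) = 0.4678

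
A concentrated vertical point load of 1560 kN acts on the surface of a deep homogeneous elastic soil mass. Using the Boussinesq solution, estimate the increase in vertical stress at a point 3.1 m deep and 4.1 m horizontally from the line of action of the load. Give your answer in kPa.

Boussinesq vertical stress below a point load on an elastic half-space:
Δσ_z = 3P/(2πz²) · [1 + (r/z)²]^(−5/2)
r/z = 4.1/3.1 = 1.3226; [1+(r/z)²]^(−5/2) = 0.079795.
Δσ_z = 3×1560/(2π×3.1²) × 0.079795 = 77.507 × 0.079795 = 6.185 kPa

Δσ_z ≈ 6.18 kPa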